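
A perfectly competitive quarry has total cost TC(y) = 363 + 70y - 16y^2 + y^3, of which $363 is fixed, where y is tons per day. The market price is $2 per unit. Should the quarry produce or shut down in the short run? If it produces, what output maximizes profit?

Shut down

From TC, MC = TC'(y) = 70 - 32y + 3y^2 and AVC = VC/y = 70 - 16y + y^2.
AVC is minimized where dAVC/dy = -16 + 2y = 0, at y = 8; min AVC = 70 - 16·8 + 8^2 = $6.
P = $2 lies below min AVC = $6; no output level covers variable cost.
The firm minimizes its loss by shutting down and losing only its fixed cost of $363.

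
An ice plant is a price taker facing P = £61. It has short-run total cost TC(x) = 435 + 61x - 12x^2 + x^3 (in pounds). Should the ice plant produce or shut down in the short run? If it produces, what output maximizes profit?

Produce at x = 8

From TC, MC = TC'(x) = 61 - 24x + 3x^2 and AVC = VC/x = 61 - 12x + x^2.
The AVC parabola has its vertex at x = 12/2 = 6, where AVC = 61 - 12·6 + 6^2 = £25.
Because £61 ≥ £25, revenue can cover variable cost; the firm operates.
Set P = MC: 61 = 61 - 24x + 3x^2 → -24x + 3x^2 = 0. The roots are x = 0 and x = 8; the profit-maximizing output is on the rising part of MC, so x* = 8.
Check: AVC at x = 8 is £29 ≤ P, so revenue covers variable cost.
Profit = P·x − TC = 61·8 − 667 = -£179, a loss, but smaller than the £435 fixed cost the firm would lose by shutting down.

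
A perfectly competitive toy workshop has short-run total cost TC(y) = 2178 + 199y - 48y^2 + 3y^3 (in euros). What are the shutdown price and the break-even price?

Shutdown price = €7; break-even price = €232

AVC = 199 - 48y + 3y^2; minimized at y = 8, giving min AVC = €7. That is the shutdown price.
ATC = 2178/y + 199 - 48y + 3y^2. Setting dATC/dy = −2178/y^2 − 48 + 6y = 0 gives y = 11 (since 6·11^3 − 48·11^2 = 2178).
min ATC = 2178/11 + 199 − 48·11 + 3·11^2 = €232. That is the break-even price.
For €7 ≤ P < €232 the firm produces at a loss; below €7 it shuts down.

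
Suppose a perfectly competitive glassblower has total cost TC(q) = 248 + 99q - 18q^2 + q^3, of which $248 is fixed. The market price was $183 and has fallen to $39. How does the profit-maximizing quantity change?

Output falls from 14 to 10

MC = 99 - 36q + 3q^2; the shutdown threshold is min AVC = $18 (at q = 9).
With P = $183 above the shutdown price, P = MC gives q = 14.
At P = $39 ≥ min AVC, set P = MC: q = 10. The firm stays open but cuts output.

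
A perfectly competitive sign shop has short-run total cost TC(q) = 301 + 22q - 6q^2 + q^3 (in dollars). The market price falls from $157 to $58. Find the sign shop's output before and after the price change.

MC = 22 - 12q + 3q^2; the shutdown threshold is min AVC = $13 (at q = 3).
At P = $157 ≥ min AVC, set P = MC on the rising branch: q = 9.
At P = $58 ≥ min AVC, set P = MC: q = 6. The firm stays open but cuts output.

Output falls from 9 to 6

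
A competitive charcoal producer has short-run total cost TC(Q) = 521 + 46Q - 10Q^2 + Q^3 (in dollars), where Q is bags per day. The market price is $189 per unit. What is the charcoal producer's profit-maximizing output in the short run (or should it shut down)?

Produce at Q = 11

Strip out fixed cost: VC = 46Q - 10Q^2 + Q^3. Then AVC = 46 - 10Q + Q^2 and MC = 46 - 20Q + 3Q^2.
AVC hits its minimum where MC = AVC, at Q = 5, giving min AVC = 46 - 10·5 + 5^2 = $21.
Because $189 ≥ $21, revenue can cover variable cost; the firm operates.
Set P = MC: 189 = 46 - 20Q + 3Q^2 → -143 - 20Q + 3Q^2 = 0. The roots are Q = -13/3 and Q = 11; the profit-maximizing output is on the rising part of MC, so Q* = 11.
Check: AVC at Q = 11 is $57 ≤ P, so revenue covers variable cost.
Profit = P·Q − TC = 189·11 − 1148 = $931.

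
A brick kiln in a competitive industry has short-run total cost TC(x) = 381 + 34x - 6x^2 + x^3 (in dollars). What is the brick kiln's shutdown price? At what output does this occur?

$25 per unit, at x = 3

Short-run supply begins at min AVC. From VC = 34x - 6x^2 + x^3, AVC = 34 - 6x + x^2.
At the minimum of AVC, MC = AVC. MC = 34 - 12x + 3x^2; setting MC = AVC gives 2x^2 - 6x = 0, so x = 3. min AVC = 25.
So the shutdown price is $25.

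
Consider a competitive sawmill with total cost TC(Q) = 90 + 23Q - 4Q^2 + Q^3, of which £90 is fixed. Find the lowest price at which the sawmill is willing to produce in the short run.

The shutdown price is the minimum of AVC. VC = 23Q - 4Q^2 + Q^3, so AVC = 23 - 4Q + Q^2.
dAVC/dQ = -4 + 2Q = 0 gives Q = 2. min AVC = 23 - 4·2 + 2^2 = 19.
The firm shuts down for any P below £19.

£19 per unit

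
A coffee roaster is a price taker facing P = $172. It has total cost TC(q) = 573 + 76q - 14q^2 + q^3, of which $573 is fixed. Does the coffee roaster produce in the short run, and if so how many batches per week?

Produce at q = 12

Strip out fixed cost: VC = 76q - 14q^2 + q^3. Then AVC = 76 - 14q + q^2 and MC = 76 - 28q + 3q^2.
AVC hits its minimum where MC = AVC, at q = 7, giving min AVC = 76 - 14·7 + 7^2 = $27.
Since P = $172 ≥ min AVC = $27, price covers variable cost and the firm should produce.
Solving P = MC: -96 - 28q + 3q^2 = 0 ⇒ q = -8/3 or 12. On the upward-sloping branch, q* = 12.
Check: AVC at q = 12 is $52 ≤ P, so revenue covers variable cost.
Profit = P·q − TC = 172·12 − 1197 = $867.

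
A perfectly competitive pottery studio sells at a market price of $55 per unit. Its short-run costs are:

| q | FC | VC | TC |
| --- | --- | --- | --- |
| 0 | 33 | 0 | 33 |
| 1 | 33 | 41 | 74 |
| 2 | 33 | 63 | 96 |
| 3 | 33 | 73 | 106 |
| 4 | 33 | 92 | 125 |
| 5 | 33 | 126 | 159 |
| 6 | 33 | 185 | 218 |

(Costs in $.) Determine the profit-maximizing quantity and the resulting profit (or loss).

q = 5; profit = $116

Compute π = P·q − TC at each output: q=0: -33; q=1: -19; q=2: 14; q=3: 59; q=4: 95; q=5: 116; q=6: 112.
Profit is maximized at q = 5. AVC there is 126/5 = $25.20 ≤ P, so producing beats shutting down (which would give -$33).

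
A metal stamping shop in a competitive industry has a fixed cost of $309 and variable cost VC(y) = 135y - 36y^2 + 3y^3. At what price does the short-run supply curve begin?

Short-run supply begins at min AVC. From VC = 135y - 36y^2 + 3y^3, AVC = 135 - 36y + 3y^2.
dAVC/dy = -36 + 6y = 0 gives y = 6. min AVC = 135 - 36·6 + 3·6^2 = 27.
The firm shuts down for any P below $27.

$27 per unit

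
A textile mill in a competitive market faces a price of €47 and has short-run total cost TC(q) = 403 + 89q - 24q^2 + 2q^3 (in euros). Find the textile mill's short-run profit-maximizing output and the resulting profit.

AVC = 89 - 24q + 2q^2; min AVC = €17 at q = 6. Since P = €47 ≥ min AVC, the firm produces.
With MC = 89 - 48q + 6q^2, P = MC on the upward-sloping part at q* = 7.
TR = 47·7 = 329. TC = 403 + 133 = 536. Profit = 329 − 536 = -€207.
Shutting down would mean losing the fixed cost of €403, so operating at a loss of €207 is better by €196.

Profit = -€207 at q = 7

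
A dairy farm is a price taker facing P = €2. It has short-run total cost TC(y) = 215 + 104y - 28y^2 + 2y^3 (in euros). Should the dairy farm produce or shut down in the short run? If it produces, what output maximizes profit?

Shut down

Strip out fixed cost: VC = 104y - 28y^2 + 2y^3. Then AVC = 104 - 28y + 2y^2 and MC = 104 - 56y + 6y^2.
The AVC parabola has its vertex at y = 28/4 = 7, where AVC = 104 - 28·7 + 2·7^2 = €6.
P = €2 lies below min AVC = €6; no output level covers variable cost.
The firm minimizes its loss by shutting down and losing only its fixed cost of €215.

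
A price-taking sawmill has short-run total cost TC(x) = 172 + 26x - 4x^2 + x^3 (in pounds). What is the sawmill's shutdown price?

£22 per unit

Short-run supply begins at min AVC. From VC = 26x - 4x^2 + x^3, AVC = 26 - 4x + x^2.
At the minimum of AVC, MC = AVC. MC = 26 - 8x + 3x^2; setting MC = AVC gives 2x^2 - 4x = 0, so x = 2. min AVC = 22.
For P < £22 the firm produces nothing.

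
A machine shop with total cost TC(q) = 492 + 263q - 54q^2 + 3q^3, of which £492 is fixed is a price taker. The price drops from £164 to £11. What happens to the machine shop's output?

AVC = 263 - 54q + 3q^2, minimized at q = 9 where min AVC = £20. MC = 263 - 108q + 9q^2.
With P = £164 above the shutdown price, P = MC gives q = 11.
At P = £11 < min AVC = £20, price no longer covers variable cost at any output, so the firm shuts down: q = 0.

Output falls from 11 to 0 (the firm shuts down)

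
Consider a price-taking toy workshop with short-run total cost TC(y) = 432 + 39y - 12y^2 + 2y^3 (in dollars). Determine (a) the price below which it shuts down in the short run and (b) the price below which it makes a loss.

AVC = 39 - 12y + 2y^2; minimized at y = 3, giving min AVC = $21. That is the shutdown price.
ATC = 432/y + 39 - 12y + 2y^2. Setting dATC/dy = −432/y^2 − 12 + 4y = 0 gives y = 6 (since 4·6^3 − 12·6^2 = 432).
min ATC = 432/6 + 39 − 12·6 + 2·6^2 = $111. That is the break-even price.
Between these two prices the firm operates at a loss; above $111 it earns a profit.

Shutdown price = $21; break-even price = $111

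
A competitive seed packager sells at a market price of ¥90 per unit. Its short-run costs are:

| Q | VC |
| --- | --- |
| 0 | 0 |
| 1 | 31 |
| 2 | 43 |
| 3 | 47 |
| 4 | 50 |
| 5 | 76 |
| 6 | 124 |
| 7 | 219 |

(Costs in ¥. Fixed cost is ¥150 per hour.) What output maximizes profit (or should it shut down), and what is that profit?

Profit at each row (π = 90Q − TC): Q=0: -150; Q=1: -91; Q=2: -13; Q=3: 73; Q=4: 160; Q=5: 224; Q=6: 266; Q=7: 261.
Profit is maximized at Q = 6. AVC there is 124/6 = ¥20.67 ≤ P, so producing beats shutting down (which would give -¥150).

Q = 6; profit = ¥266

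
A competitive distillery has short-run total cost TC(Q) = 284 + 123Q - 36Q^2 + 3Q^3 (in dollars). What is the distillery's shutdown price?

$15 per unit

Short-run supply begins at min AVC. From VC = 123Q - 36Q^2 + 3Q^3, AVC = 123 - 36Q + 3Q^2.
At the minimum of AVC, MC = AVC. MC = 123 - 72Q + 9Q^2; setting MC = AVC gives 6Q^2 - 36Q = 0, so Q = 6. min AVC = 15.
The firm shuts down for any P below $15.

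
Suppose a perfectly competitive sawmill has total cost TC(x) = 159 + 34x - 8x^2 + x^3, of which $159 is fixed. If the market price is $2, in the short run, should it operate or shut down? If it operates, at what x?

Shut down

Variable cost is VC = 34x - 8x^2 + x^3, so AVC = VC/x = 34 - 8x + x^2 and MC = dTC/dx = 34 - 16x + 3x^2.
AVC is minimized where dAVC/dx = -8 + 2x = 0, at x = 4; min AVC = 34 - 8·4 + 4^2 = $18.
With P < min AVC ($2 < $18), every unit sold adds to the loss.
Shutting down limits the loss to fixed cost, $159.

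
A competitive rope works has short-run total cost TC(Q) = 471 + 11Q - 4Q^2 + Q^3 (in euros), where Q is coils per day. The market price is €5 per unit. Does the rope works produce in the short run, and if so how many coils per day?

Strip out fixed cost: VC = 11Q - 4Q^2 + Q^3. Then AVC = 11 - 4Q + Q^2 and MC = 11 - 8Q + 3Q^2.
AVC is minimized where dAVC/dQ = -4 + 2Q = 0, at Q = 2; min AVC = 11 - 4·2 + 2^2 = €7.
With P < min AVC (€5 < €7), every unit sold adds to the loss.
Best response: produce nothing and absorb the €471 fixed cost.

Shut down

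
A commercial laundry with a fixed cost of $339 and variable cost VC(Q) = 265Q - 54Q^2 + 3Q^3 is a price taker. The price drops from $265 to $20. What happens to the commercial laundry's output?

AVC = 265 - 54Q + 3Q^2, minimized at Q = 9 where min AVC = $22. MC = 265 - 108Q + 9Q^2.
At P = $265 ≥ min AVC, set P = MC on the rising branch: Q = 12.
At P = $20 < min AVC = $22, price no longer covers variable cost at any output, so the firm shuts down: Q = 0.

Output falls from 12 to 0 (the firm shuts down)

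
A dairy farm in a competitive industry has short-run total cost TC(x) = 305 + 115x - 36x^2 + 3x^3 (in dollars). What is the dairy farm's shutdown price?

The firm shuts down when price falls below the minimum of average variable cost. AVC = VC/x = 115 - 36x + 3x^2.
At the minimum of AVC, MC = AVC. MC = 115 - 72x + 9x^2; setting MC = AVC gives 6x^2 - 36x = 0, so x = 6. min AVC = 7.
So the shutdown price is $7.

$7 per unit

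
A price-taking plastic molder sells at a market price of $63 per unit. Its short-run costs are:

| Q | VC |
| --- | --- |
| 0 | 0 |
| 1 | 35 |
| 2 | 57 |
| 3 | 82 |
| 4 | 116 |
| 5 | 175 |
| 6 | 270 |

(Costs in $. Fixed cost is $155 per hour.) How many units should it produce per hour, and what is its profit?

Compute π = P·Q − TC at each output: Q=0: -155; Q=1: -127; Q=2: -86; Q=3: -48; Q=4: -19; Q=5: -15; Q=6: -47.
Profit is maximized at Q = 5. AVC there is 175/5 = $35 ≤ P, so producing beats shutting down (which would give -$155).

Q = 5; profit = -$15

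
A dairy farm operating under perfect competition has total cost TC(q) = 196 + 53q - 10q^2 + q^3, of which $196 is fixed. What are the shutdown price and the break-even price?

Shutdown price = $28; break-even price = $60

AVC = 53 - 10q + q^2; minimized at q = 5, giving min AVC = $28. That is the shutdown price.
ATC = 196/q + 53 - 10q + q^2. Setting dATC/dq = −196/q^2 − 10 + 2q = 0 gives q = 7 (since 2·7^3 − 10·7^2 = 196).
min ATC = 196/7 + 53 − 10·7 + 7^2 = $60. That is the break-even price.
Between these two prices the firm operates at a loss; above $60 it earns a profit.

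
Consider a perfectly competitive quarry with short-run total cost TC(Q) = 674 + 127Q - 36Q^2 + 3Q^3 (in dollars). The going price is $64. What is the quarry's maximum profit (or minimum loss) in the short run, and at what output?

AVC = 127 - 36Q + 3Q^2 has its minimum $19 at Q = 6; price $64 clears that bar, so the firm operates.
With MC = 127 - 72Q + 9Q^2, P = MC on the upward-sloping part at Q* = 7.
TR = 64·7 = 448. TC = 674 + 154 = 828. Profit = 448 − 828 = -$380.
By producing, the firm covers all variable cost plus $294 of fixed cost; shutting down would lose the full $674.

Profit = -$380 at Q = 7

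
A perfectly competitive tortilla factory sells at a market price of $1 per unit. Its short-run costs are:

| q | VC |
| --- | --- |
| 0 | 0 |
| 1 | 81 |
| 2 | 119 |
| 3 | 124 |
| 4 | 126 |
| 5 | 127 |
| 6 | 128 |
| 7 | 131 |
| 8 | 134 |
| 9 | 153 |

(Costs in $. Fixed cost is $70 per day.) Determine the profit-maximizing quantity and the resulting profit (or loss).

q = 0 (shut down); profit = -$70

Tabulate TR − TC: q=0: -70; q=1: -150; q=2: -187; q=3: -191; q=4: -192; q=5: -192; q=6: -192; q=7: -194; q=8: -196; q=9: -214.
Profit is highest at q = 0. Equivalently, the lowest AVC in the table is 134/8 ≈ $16.75 at q = 8, and P = $1 falls below it — price never covers variable cost, so the firm shuts down and loses only its fixed cost.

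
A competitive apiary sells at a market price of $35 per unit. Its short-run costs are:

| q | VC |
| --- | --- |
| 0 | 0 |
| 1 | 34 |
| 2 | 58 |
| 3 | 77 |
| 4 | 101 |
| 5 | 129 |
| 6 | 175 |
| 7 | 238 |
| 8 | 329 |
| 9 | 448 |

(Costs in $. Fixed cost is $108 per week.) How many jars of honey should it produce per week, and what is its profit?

q = 5; profit = -$62

Profit at each row (π = 35q − TC): q=0: -108; q=1: -107; q=2: -96; q=3: -80; q=4: -69; q=5: -62; q=6: -73; q=7: -101; q=8: -157; q=9: -241.
Profit is maximized at q = 5. AVC there is 129/5 = $25.80 ≤ P, so producing beats shutting down (which would give -$108).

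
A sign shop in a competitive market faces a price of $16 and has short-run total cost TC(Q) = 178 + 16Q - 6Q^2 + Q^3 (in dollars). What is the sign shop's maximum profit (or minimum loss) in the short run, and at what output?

AVC = 16 - 6Q + Q^2; min AVC = $7 at Q = 3. Since P = $16 ≥ min AVC, the firm produces.
With MC = 16 - 12Q + 3Q^2, P = MC on the upward-sloping part at Q* = 4.
TR = 16·4 = 64. TC = 178 + 32 = 210. Profit = 64 − 210 = -$146.
Shutting down would mean losing the fixed cost of $178, so operating at a loss of $146 is better by $32.

Profit = -$146 at Q = 4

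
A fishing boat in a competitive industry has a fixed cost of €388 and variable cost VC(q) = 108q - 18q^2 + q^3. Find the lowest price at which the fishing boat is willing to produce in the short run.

€27 per unit

The shutdown price is the minimum of AVC. VC = 108q - 18q^2 + q^3, so AVC = 108 - 18q + q^2.
dAVC/dq = -18 + 2q = 0 gives q = 9. min AVC = 108 - 18·9 + 9^2 = 27.
The firm shuts down for any P below €27.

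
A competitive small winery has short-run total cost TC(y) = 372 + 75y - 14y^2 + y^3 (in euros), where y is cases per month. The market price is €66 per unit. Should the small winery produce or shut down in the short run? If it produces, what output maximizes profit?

Variable cost is VC = 75y - 14y^2 + y^3, so AVC = VC/y = 75 - 14y + y^2 and MC = dTC/dy = 75 - 28y + 3y^2.
AVC is minimized where dAVC/dy = -14 + 2y = 0, at y = 7; min AVC = 75 - 14·7 + 7^2 = €26.
Because €66 ≥ €26, revenue can cover variable cost; the firm operates.
Set P = MC: 66 = 75 - 28y + 3y^2 → 9 - 28y + 3y^2 = 0. The roots are y = 1/3 and y = 9; the profit-maximizing output is on the rising part of MC, so y* = 9.
Check: AVC at y = 9 is €30 ≤ P, so revenue covers variable cost.
Profit = P·y − TC = 66·9 − 642 = -€48, a loss, but smaller than the €372 fixed cost the firm would lose by shutting down.

Produce at y = 9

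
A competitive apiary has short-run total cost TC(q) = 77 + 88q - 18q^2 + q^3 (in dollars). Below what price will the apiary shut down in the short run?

Short-run supply begins at min AVC. From VC = 88q - 18q^2 + q^3, AVC = 88 - 18q + q^2.
At the minimum of AVC, MC = AVC. MC = 88 - 36q + 3q^2; setting MC = AVC gives 2q^2 - 18q = 0, so q = 9. min AVC = 7.
For P < $7 the firm produces nothing.

$7 per unit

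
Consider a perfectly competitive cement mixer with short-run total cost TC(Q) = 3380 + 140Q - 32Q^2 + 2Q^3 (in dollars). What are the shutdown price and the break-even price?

Shutdown price = min AVC. AVC = 140 - 32Q + 2Q^2, with vertex at Q = 8 and minimum $12.
ATC = 3380/Q + 140 - 32Q + 2Q^2. Setting dATC/dQ = −3380/Q^2 − 32 + 4Q = 0 gives Q = 13 (since 4·13^3 − 32·13^2 = 3380).
min ATC = 3380/13 + 140 − 32·13 + 2·13^2 = $322. That is the break-even price.
Between these two prices the firm operates at a loss; above $322 it earns a profit.

Shutdown price = $12; break-even price = $322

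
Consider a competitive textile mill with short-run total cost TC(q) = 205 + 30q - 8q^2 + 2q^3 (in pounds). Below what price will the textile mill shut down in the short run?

The firm shuts down when price falls below the minimum of average variable cost. AVC = VC/q = 30 - 8q + 2q^2.
dAVC/dq = -8 + 4q = 0 gives q = 2. min AVC = 30 - 8·2 + 2·2^2 = 22.
So the shutdown price is £22.

£22 per unit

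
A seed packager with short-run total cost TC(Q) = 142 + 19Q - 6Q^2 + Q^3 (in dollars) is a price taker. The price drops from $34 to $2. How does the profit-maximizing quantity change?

AVC = 19 - 6Q + Q^2, minimized at Q = 3 where min AVC = $10. MC = 19 - 12Q + 3Q^2.
With P = $34 above the shutdown price, P = MC gives Q = 5.
At P = $2 < min AVC = $10, price no longer covers variable cost at any output, so the firm shuts down: Q = 0.

Output falls from 5 to 0 (the firm shuts down)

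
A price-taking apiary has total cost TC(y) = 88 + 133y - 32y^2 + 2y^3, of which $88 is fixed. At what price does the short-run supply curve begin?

The firm shuts down when price falls below the minimum of average variable cost. AVC = VC/y = 133 - 32y + 2y^2.
dAVC/dy = -32 + 4y = 0 gives y = 8. min AVC = 133 - 32·8 + 2·8^2 = 5.
The firm shuts down for any P below $5.

$5 per unit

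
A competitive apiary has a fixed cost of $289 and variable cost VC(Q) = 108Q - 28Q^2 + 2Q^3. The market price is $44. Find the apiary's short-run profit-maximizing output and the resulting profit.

AVC = 108 - 28Q + 2Q^2; min AVC = $10 at Q = 7. Since P = $44 ≥ min AVC, the firm produces.
MC = 108 - 56Q + 6Q^2. Setting P = MC and taking the root on the rising branch gives Q* = 8.
TR = 44·8 = 352. TC = 289 + 96 = 385. Profit = 352 − 385 = -$33.
By producing, the firm covers all variable cost plus $256 of fixed cost; shutting down would lose the full $289.

Profit = -$33 at Q = 8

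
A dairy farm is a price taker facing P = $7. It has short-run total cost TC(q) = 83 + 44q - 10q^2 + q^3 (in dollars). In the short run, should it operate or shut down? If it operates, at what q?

Variable cost is VC = 44q - 10q^2 + q^3, so AVC = VC/q = 44 - 10q + q^2 and MC = dTC/dq = 44 - 20q + 3q^2.
AVC hits its minimum where MC = AVC, at q = 5, giving min AVC = 44 - 10·5 + 5^2 = $19.
P = $7 lies below min AVC = $19; no output level covers variable cost.
The firm minimizes its loss by shutting down and losing only its fixed cost of $83.

Shut down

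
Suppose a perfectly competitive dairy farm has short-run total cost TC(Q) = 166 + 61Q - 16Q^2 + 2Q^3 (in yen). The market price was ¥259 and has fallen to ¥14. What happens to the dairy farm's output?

Output falls from 9 to 0 (the firm shuts down)

AVC = 61 - 16Q + 2Q^2, minimized at Q = 4 where min AVC = ¥29. MC = 61 - 32Q + 6Q^2.
At P = ¥259 ≥ min AVC, set P = MC on the rising branch: Q = 9.
At P = ¥14 < min AVC = ¥29, price no longer covers variable cost at any output, so the firm shuts down: Q = 0.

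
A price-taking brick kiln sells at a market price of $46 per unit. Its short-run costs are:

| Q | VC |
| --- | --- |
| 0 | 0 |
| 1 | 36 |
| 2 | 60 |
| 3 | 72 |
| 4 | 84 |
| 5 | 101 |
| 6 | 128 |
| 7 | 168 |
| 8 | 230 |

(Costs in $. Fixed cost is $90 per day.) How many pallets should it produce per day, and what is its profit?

Q = 7; profit = $64

Tabulate TR − TC: Q=0: -90; Q=1: -80; Q=2: -58; Q=3: -24; Q=4: 10; Q=5: 39; Q=6: 58; Q=7: 64; Q=8: 48.
Profit is maximized at Q = 7. AVC there is 168/7 = $24 ≤ P, so producing beats shutting down (which would give -$90).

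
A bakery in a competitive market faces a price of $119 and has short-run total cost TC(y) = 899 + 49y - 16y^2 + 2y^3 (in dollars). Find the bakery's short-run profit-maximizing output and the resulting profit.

Profit = -$311 at y = 7

AVC = 49 - 16y + 2y^2; min AVC = $17 at y = 4. Since P = $119 ≥ min AVC, the firm produces.
With MC = 49 - 32y + 6y^2, P = MC on the upward-sloping part at y* = 7.
TR = 119·7 = 833. TC = 899 + 245 = 1144. Profit = 833 − 1144 = -$311.
By producing, the firm covers all variable cost plus $588 of fixed cost; shutting down would lose the full $899.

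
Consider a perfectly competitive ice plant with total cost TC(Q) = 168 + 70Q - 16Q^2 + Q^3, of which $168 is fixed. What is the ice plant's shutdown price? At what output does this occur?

The firm shuts down when price falls below the minimum of average variable cost. AVC = VC/Q = 70 - 16Q + Q^2.
At the minimum of AVC, MC = AVC. MC = 70 - 32Q + 3Q^2; setting MC = AVC gives 2Q^2 - 16Q = 0, so Q = 8. min AVC = 6.
The firm shuts down for any P below $6.

$6 per unit, at Q = 8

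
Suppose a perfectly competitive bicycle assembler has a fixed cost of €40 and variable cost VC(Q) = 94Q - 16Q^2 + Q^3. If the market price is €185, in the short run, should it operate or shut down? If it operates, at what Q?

From TC, MC = TC'(Q) = 94 - 32Q + 3Q^2 and AVC = VC/Q = 94 - 16Q + Q^2.
AVC hits its minimum where MC = AVC, at Q = 8, giving min AVC = 94 - 16·8 + 8^2 = €30.
Because €185 ≥ €30, revenue can cover variable cost; the firm operates.
Solving P = MC: -91 - 32Q + 3Q^2 = 0 ⇒ Q = -7/3 or 13. On the upward-sloping branch, Q* = 13.
Check: AVC at Q = 13 is €55 ≤ P, so revenue covers variable cost.
Profit = P·Q − TC = 185·13 − 755 = €1650.

Produce at Q = 13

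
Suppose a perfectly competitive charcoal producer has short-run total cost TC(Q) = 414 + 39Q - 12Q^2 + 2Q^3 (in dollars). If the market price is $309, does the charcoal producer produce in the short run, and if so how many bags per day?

Produce at Q = 9

Variable cost is VC = 39Q - 12Q^2 + 2Q^3, so AVC = VC/Q = 39 - 12Q + 2Q^2 and MC = dTC/dQ = 39 - 24Q + 6Q^2.
AVC hits its minimum where MC = AVC, at Q = 3, giving min AVC = 39 - 12·3 + 2·3^2 = $21.
Because $309 ≥ $21, revenue can cover variable cost; the firm operates.
Set P = MC: 309 = 39 - 24Q + 6Q^2 → -270 - 24Q + 6Q^2 = 0. The roots are Q = -5 and Q = 9; the profit-maximizing output is on the rising part of MC, so Q* = 9.
Check: AVC at Q = 9 is $93 ≤ P, so revenue covers variable cost.
Profit = P·Q − TC = 309·9 − 1251 = $1530.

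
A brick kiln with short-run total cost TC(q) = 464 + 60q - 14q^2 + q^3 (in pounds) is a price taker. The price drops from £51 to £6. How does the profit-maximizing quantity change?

Output falls from 9 to 0 (the firm shuts down)

AVC = 60 - 14q + q^2, minimized at q = 7 where min AVC = £11. MC = 60 - 28q + 3q^2.
With P = £51 above the shutdown price, P = MC gives q = 9.
At P = £6 < min AVC = £11, price no longer covers variable cost at any output, so the firm shuts down: q = 0.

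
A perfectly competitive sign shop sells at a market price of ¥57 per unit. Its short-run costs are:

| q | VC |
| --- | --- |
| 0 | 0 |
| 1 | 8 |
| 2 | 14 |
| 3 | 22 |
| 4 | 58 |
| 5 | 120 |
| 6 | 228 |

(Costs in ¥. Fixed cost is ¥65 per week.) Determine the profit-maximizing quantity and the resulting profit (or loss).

q = 4; profit = ¥105

Tabulate TR − TC: q=0: -65; q=1: -16; q=2: 35; q=3: 84; q=4: 105; q=5: 100; q=6: 49.
Profit is maximized at q = 4. AVC there is 58/4 = ¥14.50 ≤ P, so producing beats shutting down (which would give -¥65).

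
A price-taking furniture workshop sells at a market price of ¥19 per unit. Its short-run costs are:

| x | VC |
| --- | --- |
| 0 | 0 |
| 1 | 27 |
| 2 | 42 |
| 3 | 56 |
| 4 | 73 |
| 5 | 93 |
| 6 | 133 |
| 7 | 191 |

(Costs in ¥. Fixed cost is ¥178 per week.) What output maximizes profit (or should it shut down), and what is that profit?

Profit at each row (π = 19x − TC): x=0: -178; x=1: -186; x=2: -182; x=3: -177; x=4: -175; x=5: -176; x=6: -197; x=7: -236.
Profit is maximized at x = 4. AVC there is 73/4 = ¥18.25 ≤ P, so producing beats shutting down (which would give -¥178).

x = 4; profit = -¥175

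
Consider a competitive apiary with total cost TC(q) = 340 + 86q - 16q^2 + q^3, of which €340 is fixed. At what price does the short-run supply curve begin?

€22 per unit

Short-run supply begins at min AVC. From VC = 86q - 16q^2 + q^3, AVC = 86 - 16q + q^2.
dAVC/dq = -16 + 2q = 0 gives q = 8. min AVC = 86 - 16·8 + 8^2 = 22.
So the shutdown price is €22.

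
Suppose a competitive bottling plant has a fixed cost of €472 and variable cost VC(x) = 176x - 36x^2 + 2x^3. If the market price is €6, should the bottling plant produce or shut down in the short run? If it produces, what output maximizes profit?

Shut down

Strip out fixed cost: VC = 176x - 36x^2 + 2x^3. Then AVC = 176 - 36x + 2x^2 and MC = 176 - 72x + 6x^2.
AVC is minimized where dAVC/dx = -36 + 4x = 0, at x = 9; min AVC = 176 - 36·9 + 2·9^2 = €14.
With P < min AVC (€6 < €14), every unit sold adds to the loss.
Best response: produce nothing and absorb the €472 fixed cost.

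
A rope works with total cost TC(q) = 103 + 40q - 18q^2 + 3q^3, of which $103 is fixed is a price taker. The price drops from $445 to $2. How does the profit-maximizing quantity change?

Output falls from 9 to 0 (the firm shuts down)

AVC = 40 - 18q + 3q^2, minimized at q = 3 where min AVC = $13. MC = 40 - 36q + 9q^2.
With P = $445 above the shutdown price, P = MC gives q = 9.
At P = $2 < min AVC = $13, price no longer covers variable cost at any output, so the firm shuts down: q = 0.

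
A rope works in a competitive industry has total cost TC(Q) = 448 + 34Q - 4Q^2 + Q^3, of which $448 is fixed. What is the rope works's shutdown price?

The firm shuts down when price falls below the minimum of average variable cost. AVC = VC/Q = 34 - 4Q + Q^2.
At the minimum of AVC, MC = AVC. MC = 34 - 8Q + 3Q^2; setting MC = AVC gives 2Q^2 - 4Q = 0, so Q = 2. min AVC = 30.
So the shutdown price is $30.

$30 per unit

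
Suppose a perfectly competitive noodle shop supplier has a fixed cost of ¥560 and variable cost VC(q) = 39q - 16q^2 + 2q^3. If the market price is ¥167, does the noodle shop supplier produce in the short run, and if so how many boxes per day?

Produce at q = 8

Variable cost is VC = 39q - 16q^2 + 2q^3, so AVC = VC/q = 39 - 16q + 2q^2 and MC = dTC/dq = 39 - 32q + 6q^2.
AVC hits its minimum where MC = AVC, at q = 4, giving min AVC = 39 - 16·4 + 2·4^2 = ¥7.
Because ¥167 ≥ ¥7, revenue can cover variable cost; the firm operates.
Set P = MC: 167 = 39 - 32q + 6q^2 → -128 - 32q + 6q^2 = 0. The roots are q = -8/3 and q = 8; the profit-maximizing output is on the rising part of MC, so q* = 8.
Check: AVC at q = 8 is ¥39 ≤ P, so revenue covers variable cost.
Profit = P·q − TC = 167·8 − 872 = ¥464.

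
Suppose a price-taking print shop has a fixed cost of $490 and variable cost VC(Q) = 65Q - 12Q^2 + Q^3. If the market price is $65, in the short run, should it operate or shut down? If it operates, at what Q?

Strip out fixed cost: VC = 65Q - 12Q^2 + Q^3. Then AVC = 65 - 12Q + Q^2 and MC = 65 - 24Q + 3Q^2.
The AVC parabola has its vertex at Q = 12/2 = 6, where AVC = 65 - 12·6 + 6^2 = $29.
Because $65 ≥ $29, revenue can cover variable cost; the firm operates.
Set P = MC: 65 = 65 - 24Q + 3Q^2 → -24Q + 3Q^2 = 0. The roots are Q = 0 and Q = 8; the profit-maximizing output is on the rising part of MC, so Q* = 8.
Check: AVC at Q = 8 is $33 ≤ P, so revenue covers variable cost.
Profit = P·Q − TC = 65·8 − 754 = -$234, a loss, but smaller than the $490 fixed cost the firm would lose by shutting down.

Produce at Q = 8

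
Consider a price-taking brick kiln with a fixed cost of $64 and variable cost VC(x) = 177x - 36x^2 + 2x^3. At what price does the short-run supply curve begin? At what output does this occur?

$15 per unit, at x = 9

Short-run supply begins at min AVC. From VC = 177x - 36x^2 + 2x^3, AVC = 177 - 36x + 2x^2.
At the minimum of AVC, MC = AVC. MC = 177 - 72x + 6x^2; setting MC = AVC gives 4x^2 - 36x = 0, so x = 9. min AVC = 15.
For P < $15 the firm produces nothing.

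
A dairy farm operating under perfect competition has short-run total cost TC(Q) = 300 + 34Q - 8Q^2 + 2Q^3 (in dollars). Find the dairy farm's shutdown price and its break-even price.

Shutdown price = $26; break-even price = $104

AVC = 34 - 8Q + 2Q^2; minimized at Q = 2, giving min AVC = $26. That is the shutdown price.
ATC = 300/Q + 34 - 8Q + 2Q^2. Setting dATC/dQ = −300/Q^2 − 8 + 4Q = 0 gives Q = 5 (since 4·5^3 − 8·5^2 = 300).
min ATC = 300/5 + 34 − 8·5 + 2·5^2 = $104. That is the break-even price.
Between these two prices the firm operates at a loss; above $104 it earns a profit.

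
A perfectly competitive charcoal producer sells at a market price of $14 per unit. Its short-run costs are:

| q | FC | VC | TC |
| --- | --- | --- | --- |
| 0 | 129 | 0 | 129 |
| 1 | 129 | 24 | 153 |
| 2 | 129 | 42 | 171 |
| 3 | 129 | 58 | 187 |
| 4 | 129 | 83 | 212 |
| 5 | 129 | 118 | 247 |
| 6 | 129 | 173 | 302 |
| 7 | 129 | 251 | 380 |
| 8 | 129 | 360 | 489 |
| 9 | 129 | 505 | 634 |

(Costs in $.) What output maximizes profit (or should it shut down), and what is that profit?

Profit at each row (π = 14q − TC): q=0: -129; q=1: -139; q=2: -143; q=3: -145; q=4: -156; q=5: -177; q=6: -218; q=7: -282; q=8: -377; q=9: -508.
Profit is highest at q = 0. Equivalently, the lowest AVC in the table is 58/3 ≈ $19.33 at q = 3, and P = $14 falls below it — price never covers variable cost, so the firm shuts down and loses only its fixed cost.

q = 0 (shut down); profit = -$129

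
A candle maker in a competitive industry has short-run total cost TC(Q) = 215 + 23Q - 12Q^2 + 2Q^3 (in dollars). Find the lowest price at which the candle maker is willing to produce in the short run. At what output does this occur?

The shutdown price is the minimum of AVC. VC = 23Q - 12Q^2 + 2Q^3, so AVC = 23 - 12Q + 2Q^2.
At the minimum of AVC, MC = AVC. MC = 23 - 24Q + 6Q^2; setting MC = AVC gives 4Q^2 - 12Q = 0, so Q = 3. min AVC = 5.
So the shutdown price is $5.

$5 per unit, at Q = 3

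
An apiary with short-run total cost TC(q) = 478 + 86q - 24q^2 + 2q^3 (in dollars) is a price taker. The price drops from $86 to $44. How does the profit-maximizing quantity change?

Output falls from 8 to 7

AVC = 86 - 24q + 2q^2, minimized at q = 6 where min AVC = $14. MC = 86 - 48q + 6q^2.
With P = $86 above the shutdown price, P = MC gives q = 8.
At P = $44 ≥ min AVC, set P = MC: q = 7. The firm stays open but cuts output.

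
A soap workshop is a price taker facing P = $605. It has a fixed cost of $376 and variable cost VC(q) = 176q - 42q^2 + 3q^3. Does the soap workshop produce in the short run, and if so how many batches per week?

Produce at q = 13

From TC, MC = TC'(q) = 176 - 84q + 9q^2 and AVC = VC/q = 176 - 42q + 3q^2.
The AVC parabola has its vertex at q = 42/6 = 7, where AVC = 176 - 42·7 + 3·7^2 = $29.
P = $605 exceeds min AVC = $29, so the firm stays open.
Solving P = MC: -429 - 84q + 9q^2 = 0 ⇒ q = -11/3 or 13. On the upward-sloping branch, q* = 13.
Check: AVC at q = 13 is $137 ≤ P, so revenue covers variable cost.
Profit = P·q − TC = 605·13 − 2157 = $5708.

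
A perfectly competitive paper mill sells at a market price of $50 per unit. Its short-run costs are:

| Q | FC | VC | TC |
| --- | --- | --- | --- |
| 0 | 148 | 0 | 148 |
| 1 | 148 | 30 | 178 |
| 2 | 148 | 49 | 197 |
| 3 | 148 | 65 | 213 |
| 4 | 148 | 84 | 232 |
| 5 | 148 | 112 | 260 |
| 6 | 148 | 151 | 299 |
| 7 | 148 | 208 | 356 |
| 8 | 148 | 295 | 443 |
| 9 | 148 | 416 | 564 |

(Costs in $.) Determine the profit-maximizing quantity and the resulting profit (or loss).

Q = 6; profit = $1

Tabulate TR − TC: Q=0: -148; Q=1: -128; Q=2: -97; Q=3: -63; Q=4: -32; Q=5: -10; Q=6: 1; Q=7: -6; Q=8: -43; Q=9: -114.
Profit is maximized at Q = 6. AVC there is 151/6 = $25.17 ≤ P, so producing beats shutting down (which would give -$148).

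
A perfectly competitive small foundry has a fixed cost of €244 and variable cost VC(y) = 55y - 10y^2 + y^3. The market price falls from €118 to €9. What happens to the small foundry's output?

MC = 55 - 20y + 3y^2; the shutdown threshold is min AVC = €30 (at y = 5).
With P = €118 above the shutdown price, P = MC gives y = 9.
At P = €9 < min AVC = €30, price no longer covers variable cost at any output, so the firm shuts down: y = 0.

Output falls from 9 to 0 (the firm shuts down)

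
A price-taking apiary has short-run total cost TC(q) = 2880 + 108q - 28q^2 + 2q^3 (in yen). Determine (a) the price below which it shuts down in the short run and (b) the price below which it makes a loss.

Shutdown price = ¥10; break-even price = ¥300

AVC = 108 - 28q + 2q^2; minimized at q = 7, giving min AVC = ¥10. That is the shutdown price.
ATC = 2880/q + 108 - 28q + 2q^2. Setting dATC/dq = −2880/q^2 − 28 + 4q = 0 gives q = 12 (since 4·12^3 − 28·12^2 = 2880).
min ATC = 2880/12 + 108 − 28·12 + 2·12^2 = ¥300. That is the break-even price.
For ¥10 ≤ P < ¥300 the firm produces at a loss; below ¥10 it shuts down.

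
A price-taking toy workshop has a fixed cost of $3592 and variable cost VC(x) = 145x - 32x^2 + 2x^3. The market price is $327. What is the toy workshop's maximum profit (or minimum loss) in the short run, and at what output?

AVC = 145 - 32x + 2x^2; min AVC = $17 at x = 8. Since P = $327 ≥ min AVC, the firm produces.
MC = 145 - 64x + 6x^2. Setting P = MC and taking the root on the rising branch gives x* = 13.
TR = 327·13 = 4251. TC = 3592 + 871 = 4463. Profit = 4251 − 4463 = -$212.
By producing, the firm covers all variable cost plus $3380 of fixed cost; shutting down would lose the full $3592.

Profit = -$212 at x = 13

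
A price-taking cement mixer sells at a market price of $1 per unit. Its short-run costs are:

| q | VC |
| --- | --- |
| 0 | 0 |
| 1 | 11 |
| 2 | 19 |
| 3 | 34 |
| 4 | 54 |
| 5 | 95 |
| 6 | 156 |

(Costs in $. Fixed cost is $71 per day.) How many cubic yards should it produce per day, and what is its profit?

Profit at each row (π = 1q − TC): q=0: -71; q=1: -81; q=2: -88; q=3: -102; q=4: -121; q=5: -161; q=6: -221.
Profit is highest at q = 0. Equivalently, the lowest AVC in the table is 19/2 ≈ $9.50 at q = 2, and P = $1 falls below it — price never covers variable cost, so the firm shuts down and loses only its fixed cost.

q = 0 (shut down); profit = -$71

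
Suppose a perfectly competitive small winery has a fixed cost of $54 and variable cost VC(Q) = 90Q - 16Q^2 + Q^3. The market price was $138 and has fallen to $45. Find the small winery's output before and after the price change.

Output falls from 12 to 9

AVC = 90 - 16Q + Q^2, minimized at Q = 8 where min AVC = $26. MC = 90 - 32Q + 3Q^2.
At P = $138 ≥ min AVC, set P = MC on the rising branch: Q = 12.
At P = $45 ≥ min AVC, set P = MC: Q = 9. The firm stays open but cuts output.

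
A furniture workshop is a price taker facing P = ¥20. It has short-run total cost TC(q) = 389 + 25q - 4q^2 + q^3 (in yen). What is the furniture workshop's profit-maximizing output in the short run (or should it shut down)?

Shut down

Variable cost is VC = 25q - 4q^2 + q^3, so AVC = VC/q = 25 - 4q + q^2 and MC = dTC/dq = 25 - 8q + 3q^2.
AVC is minimized where dAVC/dq = -4 + 2q = 0, at q = 2; min AVC = 25 - 4·2 + 2^2 = ¥21.
With P < min AVC (¥20 < ¥21), every unit sold adds to the loss.
Shutting down limits the loss to fixed cost, ¥389.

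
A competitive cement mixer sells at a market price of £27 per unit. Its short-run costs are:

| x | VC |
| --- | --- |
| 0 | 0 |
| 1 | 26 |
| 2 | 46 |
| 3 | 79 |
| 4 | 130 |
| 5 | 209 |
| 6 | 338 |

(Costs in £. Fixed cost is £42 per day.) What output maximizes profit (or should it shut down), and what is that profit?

x = 2; profit = -£34

Compute π = P·x − TC at each output: x=0: -42; x=1: -41; x=2: -34; x=3: -40; x=4: -64; x=5: -116; x=6: -218.
Profit is maximized at x = 2. AVC there is 46/2 = £23 ≤ P, so producing beats shutting down (which would give -£42).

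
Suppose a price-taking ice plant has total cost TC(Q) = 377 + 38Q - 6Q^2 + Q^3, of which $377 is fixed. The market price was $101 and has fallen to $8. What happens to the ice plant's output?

MC = 38 - 12Q + 3Q^2; the shutdown threshold is min AVC = $29 (at Q = 3).
At P = $101 ≥ min AVC, set P = MC on the rising branch: Q = 7.
At P = $8 < min AVC = $29, price no longer covers variable cost at any output, so the firm shuts down: Q = 0.

Output falls from 7 to 0 (the firm shuts down)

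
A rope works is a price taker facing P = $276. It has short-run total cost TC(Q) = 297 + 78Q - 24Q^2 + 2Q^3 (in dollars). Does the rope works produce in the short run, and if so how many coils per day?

Produce at Q = 11

Strip out fixed cost: VC = 78Q - 24Q^2 + 2Q^3. Then AVC = 78 - 24Q + 2Q^2 and MC = 78 - 48Q + 6Q^2.
AVC hits its minimum where MC = AVC, at Q = 6, giving min AVC = 78 - 24·6 + 2·6^2 = $6.
Since P = $276 ≥ min AVC = $6, price covers variable cost and the firm should produce.
Solving P = MC: -198 - 48Q + 6Q^2 = 0 ⇒ Q = -3 or 11. On the upward-sloping branch, Q* = 11.
Check: AVC at Q = 11 is $56 ≤ P, so revenue covers variable cost.
Profit = P·Q − TC = 276·11 − 913 = $2123.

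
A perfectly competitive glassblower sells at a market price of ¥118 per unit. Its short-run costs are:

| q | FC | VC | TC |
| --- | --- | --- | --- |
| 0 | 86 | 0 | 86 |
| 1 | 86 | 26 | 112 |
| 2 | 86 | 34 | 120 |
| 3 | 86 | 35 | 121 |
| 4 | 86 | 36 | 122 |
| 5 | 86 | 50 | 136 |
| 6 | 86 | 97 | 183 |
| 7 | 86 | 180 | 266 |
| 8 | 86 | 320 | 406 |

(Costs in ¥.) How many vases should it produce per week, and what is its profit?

Compute π = P·q − TC at each output: q=0: -86; q=1: 6; q=2: 116; q=3: 233; q=4: 350; q=5: 454; q=6: 525; q=7: 560; q=8: 538.
Profit is maximized at q = 7. AVC there is 180/7 = ¥25.71 ≤ P, so producing beats shutting down (which would give -¥86).

q = 7; profit = ¥560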